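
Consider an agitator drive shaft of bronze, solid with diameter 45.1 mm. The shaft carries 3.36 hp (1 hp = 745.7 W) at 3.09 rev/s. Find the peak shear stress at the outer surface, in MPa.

ω = 2π·3.09 = 19.42 rad/s, so T = P/ω = 3.36×745.7 / 19.42 = 129.1 N·m.
J = πd⁴/32 = π(0.0451)⁴/32 = 4.062×10^-7 m⁴.
τ_max = T·r/J = 129.1 × 0.0226 / 4.062×10^-7 = 7.165×10^6 Pa.

7.16 MPa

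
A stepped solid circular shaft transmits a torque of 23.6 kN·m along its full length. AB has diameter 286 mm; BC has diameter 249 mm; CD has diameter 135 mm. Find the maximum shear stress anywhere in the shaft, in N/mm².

Under the same torque, τ_max = 16T/(πd³) is largest where d is smallest — segment CD (d = 135 mm).
τ_max = 16·23600/(π·(0.135)³) = 4.885×10^7 Pa.

48.9 N/mm²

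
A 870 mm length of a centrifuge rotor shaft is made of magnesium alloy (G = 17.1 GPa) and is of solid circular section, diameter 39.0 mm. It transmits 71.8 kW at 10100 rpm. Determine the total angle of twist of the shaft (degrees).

0.871°

ω = 2π·10100/60 = 1058 rad/s, so T = P/ω = 71.8×10³ / 1058 = 67.89 N·m.
J = πd⁴/32 = π(0.0390)⁴/32 = 2.271×10^-7 m⁴.
θ = T·L/(G·J) = 67.89 × 0.870 / (17.1×10⁹ × 2.271×10^-7) = 0.01521 rad.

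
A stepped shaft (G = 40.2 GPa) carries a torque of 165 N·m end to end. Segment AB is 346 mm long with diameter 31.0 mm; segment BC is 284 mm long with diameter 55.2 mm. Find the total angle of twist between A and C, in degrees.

J_AB = π(0.0310)⁴/32 = 9.07×10^-8 m⁴; J_BC = π(0.0552)⁴/32 = 9.11×10^-7 m⁴.
θ = (T/G)·Σ L_i/J_i = (165.0/40.2×10⁹)·(0.346/9.07×10^-8 + 0.284/9.11×10^-7) = 0.01694 rad.

0.971°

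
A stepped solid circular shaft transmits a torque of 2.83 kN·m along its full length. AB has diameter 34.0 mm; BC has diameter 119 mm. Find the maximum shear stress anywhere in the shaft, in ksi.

53.2 ksi

Under the same torque, τ_max = 16T/(πd³) is largest where d is smallest — segment AB (d = 34.0 mm).
τ_max = 16·2830/(π·(0.0340)³) = 3.667×10^8 Pa.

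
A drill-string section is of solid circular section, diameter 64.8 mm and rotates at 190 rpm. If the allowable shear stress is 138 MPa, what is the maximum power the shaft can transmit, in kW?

J = πd⁴/32 = π(0.0648)⁴/32 = 1.731×10^-6 m⁴.
T_max = τ_allow·J/r = 1.38×10^8 × 1.731×10^-6 / 0.0324 = 7373 N·m.
ω = 2π·190/60 = 19.90 rad/s, so P_max = T_max·ω = 1.467×10^5 W.

147 kW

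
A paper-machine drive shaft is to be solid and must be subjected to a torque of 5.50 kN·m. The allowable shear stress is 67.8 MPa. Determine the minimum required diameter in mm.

For a solid shaft τ_max = 16T/(πd³), so d = (16T/(π τ_allow))^(1/3) = (16·5500/(π·6.78×10^7))^(1/3) = 0.07448 m.

74.5 mm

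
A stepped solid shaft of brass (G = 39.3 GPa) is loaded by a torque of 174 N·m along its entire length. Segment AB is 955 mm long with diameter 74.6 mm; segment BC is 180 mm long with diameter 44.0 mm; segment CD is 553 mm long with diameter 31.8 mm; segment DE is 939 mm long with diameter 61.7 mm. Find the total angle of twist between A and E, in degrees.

1.77°

J_AB = π(0.0746)⁴/32 = 3.04×10^-6 m⁴; J_BC = π(0.0440)⁴/32 = 3.68×10^-7 m⁴; J_CD = π(0.0318)⁴/32 = 1.00×10^-7 m⁴; J_DE = π(0.0617)⁴/32 = 1.42×10^-6 m⁴.
θ = (T/G)·Σ L_i/J_i = (174.0/39.3×10⁹)·(0.955/3.04×10^-6 + 0.180/3.68×10^-7 + 0.553/1.00×10^-7 + 0.939/1.42×10^-6) = 0.03087 rad.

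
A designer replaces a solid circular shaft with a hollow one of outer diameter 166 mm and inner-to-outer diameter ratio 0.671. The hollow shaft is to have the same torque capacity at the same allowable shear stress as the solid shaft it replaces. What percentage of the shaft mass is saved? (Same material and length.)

Equal τ_max and T ⇒ the solid shaft needs d_s³ = d_o³(1−k⁴), so d_s = 166·(1−0.671⁴)^(1/3) = 153.9 mm.
Area ratio A_h/A_s = d_o²(1−k²)/d_s² = (1−k²)/(1−k⁴)^(2/3) = 0.6394.
Mass saving = 1 − 0.6394 = 36.1 %.

36.1 %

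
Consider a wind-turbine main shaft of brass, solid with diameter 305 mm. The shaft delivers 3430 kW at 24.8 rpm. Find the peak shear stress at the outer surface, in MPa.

237 MPa

ω = 2π·24.8/60 = 2.597 rad/s, so T = P/ω = 3430×10³ / 2.597 = 1.321e6 N·m.
J = πd⁴/32 = π(0.305)⁴/32 = 8.496×10^-4 m⁴.
τ_max = T·r/J = 1.321e6 × 0.152 / 8.496×10^-4 = 2.371×10^8 Pa.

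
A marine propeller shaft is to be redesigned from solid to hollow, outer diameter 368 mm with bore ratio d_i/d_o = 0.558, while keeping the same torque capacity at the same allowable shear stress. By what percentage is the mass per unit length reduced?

26.3 %

Equal τ_max and T ⇒ the solid shaft needs d_s³ = d_o³(1−k⁴), so d_s = 368·(1−0.558⁴)^(1/3) = 355.7 mm.
Area ratio A_h/A_s = d_o²(1−k²)/d_s² = (1−k²)/(1−k⁴)^(2/3) = 0.7371.
Mass saving = 1 − 0.7371 = 26.3 %.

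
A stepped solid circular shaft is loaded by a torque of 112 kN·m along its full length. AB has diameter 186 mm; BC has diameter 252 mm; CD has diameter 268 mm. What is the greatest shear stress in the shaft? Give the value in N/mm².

88.6 N/mm²

Under the same torque, τ_max = 16T/(πd³) is largest where d is smallest — segment AB (d = 186 mm).
τ_max = 16·112000/(π·(0.186)³) = 8.864×10^7 Pa.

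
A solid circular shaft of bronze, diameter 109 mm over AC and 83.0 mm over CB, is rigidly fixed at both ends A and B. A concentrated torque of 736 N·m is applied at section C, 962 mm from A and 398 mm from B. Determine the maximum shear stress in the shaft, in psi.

Compatibility: T_A·a/J_AC = T_B·b/J_CB with T_A + T_B = T₀.
J_AC = 1.39×10^-5 m⁴, J_CB = 4.66×10^-6 m⁴, so T_A = T₀·(J_AC/a)/((J_AC/a)+(J_CB/b)) = 406.0 N·m, T_B = 330.0 N·m.
τ in each portion: τ_AC = 1.60×10^6 Pa, τ_CB = 2.94×10^6 Pa; maximum is in CB.
τ_max = T_CB·r/J = 330.0·0.0415/4.66×10^-6 = 2.939×10^6 Pa.

426 psi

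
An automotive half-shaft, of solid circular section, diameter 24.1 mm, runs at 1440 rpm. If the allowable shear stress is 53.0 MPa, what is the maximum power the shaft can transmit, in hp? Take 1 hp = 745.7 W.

29.5 hp

J = πd⁴/32 = π(0.0241)⁴/32 = 3.312×10^-8 m⁴.
T_max = τ_allow·J/r = 5.30×10^7 × 3.312×10^-8 / 0.0120 = 145.7 N·m.
ω = 2π·1440/60 = 150.8 rad/s, so P_max = T_max·ω = 2.197×10^4 W.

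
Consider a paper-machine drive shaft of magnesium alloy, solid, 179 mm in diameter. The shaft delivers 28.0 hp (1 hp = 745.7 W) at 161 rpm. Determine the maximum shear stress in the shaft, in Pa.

1.10e6 Pa

ω = 2π·161/60 = 16.86 rad/s, so T = P/ω = 28.0×745.7 / 16.86 = 1238 N·m.
J = πd⁴/32 = π(0.179)⁴/32 = 1.008×10^-4 m⁴.
τ_max = T·r/J = 1238 × 0.0895 / 1.008×10^-4 = 1.100×10^6 Pa.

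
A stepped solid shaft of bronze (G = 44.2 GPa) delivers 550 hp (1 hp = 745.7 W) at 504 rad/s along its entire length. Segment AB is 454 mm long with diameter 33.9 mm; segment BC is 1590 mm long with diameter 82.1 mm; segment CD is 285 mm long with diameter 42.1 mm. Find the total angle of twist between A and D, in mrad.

88.0 mrad

ω = 504 rad/s, so T = P/ω = 550×745.7 / 504.0 = 813.8 N·m.
J_AB = π(0.0339)⁴/32 = 1.30×10^-7 m⁴; J_BC = π(0.0821)⁴/32 = 4.46×10^-6 m⁴; J_CD = π(0.0421)⁴/32 = 3.08×10^-7 m⁴.
θ = (T/G)·Σ L_i/J_i = (813.8/44.2×10⁹)·(0.454/1.30×10^-7 + 1.59/4.46×10^-6 + 0.285/3.08×10^-7) = 0.08804 rad.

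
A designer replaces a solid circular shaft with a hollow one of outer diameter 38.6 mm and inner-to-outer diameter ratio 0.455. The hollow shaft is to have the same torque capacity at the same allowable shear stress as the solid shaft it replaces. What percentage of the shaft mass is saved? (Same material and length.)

Equal τ_max and T ⇒ the solid shaft needs d_s³ = d_o³(1−k⁴), so d_s = 38.6·(1−0.455⁴)^(1/3) = 38.04 mm.
Area ratio A_h/A_s = d_o²(1−k²)/d_s² = (1−k²)/(1−k⁴)^(2/3) = 0.8165.
Mass saving = 1 − 0.8165 = 18.4 %.

18.4 %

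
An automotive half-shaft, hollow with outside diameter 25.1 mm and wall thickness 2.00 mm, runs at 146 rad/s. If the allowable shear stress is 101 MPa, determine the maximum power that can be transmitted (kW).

J = π(d_o⁴ − d_i⁴)/32 = π(0.0251⁴ − 0.0211⁴)/32 = 1.951×10^-8 m⁴.
T_max = τ_allow·J/r = 1.01×10^8 × 1.951×10^-8 / 0.0126 = 157.0 N·m.
ω = 146 rad/s, so P_max = T_max·ω = 2.292×10^4 W.

22.9 kW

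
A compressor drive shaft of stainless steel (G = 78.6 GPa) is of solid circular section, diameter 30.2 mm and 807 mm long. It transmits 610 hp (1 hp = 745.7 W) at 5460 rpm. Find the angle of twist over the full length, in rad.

ω = 2π·5460/60 = 571.8 rad/s, so T = P/ω = 610×745.7 / 571.8 = 795.6 N·m.
J = πd⁴/32 = π(0.0302)⁴/32 = 8.166×10^-8 m⁴.
θ = T·L/(G·J) = 795.6 × 0.807 / (78.6×10⁹ × 8.166×10^-8) = 0.1000 rad.

0.100 rad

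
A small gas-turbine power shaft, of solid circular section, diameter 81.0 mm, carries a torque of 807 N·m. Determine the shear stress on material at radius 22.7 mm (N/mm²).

J = πd⁴/32 = π(0.0810)⁴/32 = 4.226×10^-6 m⁴.
Shear stress varies linearly with radius: τ = T·r/J = 807.0 × 0.0227 / 4.226×10^-6 = 4.335×10^6 Pa.

4.33 N/mm²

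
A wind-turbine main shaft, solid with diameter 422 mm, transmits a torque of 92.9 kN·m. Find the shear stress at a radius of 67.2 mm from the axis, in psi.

J = πd⁴/32 = π(0.422)⁴/32 = 3.114×10^-3 m⁴.
Shear stress varies linearly with radius: τ = T·r/J = 92900 × 0.0672 / 3.114×10^-3 = 2.005×10^6 Pa.

291 psi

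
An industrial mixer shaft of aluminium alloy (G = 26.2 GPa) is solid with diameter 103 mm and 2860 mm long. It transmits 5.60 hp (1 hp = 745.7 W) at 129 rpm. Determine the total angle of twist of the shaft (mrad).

3.05 mrad

ω = 2π·129/60 = 13.51 rad/s, so T = P/ω = 5.60×745.7 / 13.51 = 309.1 N·m.
J = πd⁴/32 = π(0.103)⁴/32 = 1.105×10^-5 m⁴.
θ = T·L/(G·J) = 309.1 × 2.86 / (26.2×10⁹ × 1.105×10^-5) = 3.054×10^-3 rad.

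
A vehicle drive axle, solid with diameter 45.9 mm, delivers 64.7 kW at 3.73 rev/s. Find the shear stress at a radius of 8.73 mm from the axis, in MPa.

55.3 MPa

ω = 2π·3.73 = 23.44 rad/s, so T = P/ω = 64.7×10³ / 23.44 = 2761 N·m.
J = πd⁴/32 = π(0.0459)⁴/32 = 4.358×10^-7 m⁴.
Shear stress varies linearly with radius: τ = T·r/J = 2761 × 0.00873 / 4.358×10^-7 = 5.531×10^7 Pa.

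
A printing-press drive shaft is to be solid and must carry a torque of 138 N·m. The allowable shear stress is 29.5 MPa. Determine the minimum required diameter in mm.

For a solid shaft τ_max = 16T/(πd³), so d = (16T/(π τ_allow))^(1/3) = (16·138.0/(π·2.95×10^7))^(1/3) = 0.02877 m.

28.8 mm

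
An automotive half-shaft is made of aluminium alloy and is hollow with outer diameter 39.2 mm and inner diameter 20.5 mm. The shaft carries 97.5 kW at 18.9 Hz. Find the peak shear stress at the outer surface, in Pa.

7.50e7 Pa

ω = 2π·18.9 = 118.8 rad/s, so T = P/ω = 97.5×10³ / 118.8 = 821.0 N·m.
J = π(d_o⁴ − d_i⁴)/32 = π(0.0392⁴ − 0.0205⁴)/32 = 2.145×10^-7 m⁴.
τ_max = T·r/J = 821.0 × 0.0196 / 2.145×10^-7 = 7.503×10^7 Pa.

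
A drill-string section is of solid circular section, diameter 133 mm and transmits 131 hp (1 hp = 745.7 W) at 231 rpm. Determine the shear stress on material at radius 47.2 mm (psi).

900 psi

ω = 2π·231/60 = 24.19 rad/s, so T = P/ω = 131×745.7 / 24.19 = 4038 N·m.
J = πd⁴/32 = π(0.133)⁴/32 = 3.072×10^-5 m⁴.
Shear stress varies linearly with radius: τ = T·r/J = 4038 × 0.0472 / 3.072×10^-5 = 6.205×10^6 Pa.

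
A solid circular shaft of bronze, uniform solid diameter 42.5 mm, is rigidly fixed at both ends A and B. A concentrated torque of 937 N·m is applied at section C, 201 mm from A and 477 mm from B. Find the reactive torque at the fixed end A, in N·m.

With uniform GJ and both ends fixed, compatibility θ_AC = θ_CB gives T_A·a = T_B·b, together with T_A + T_B = T₀.
T_A = T₀·b/(a+b) = 937.0·477/678.0 = 659.2 N·m; T_B = 277.8 N·m.

659 N·m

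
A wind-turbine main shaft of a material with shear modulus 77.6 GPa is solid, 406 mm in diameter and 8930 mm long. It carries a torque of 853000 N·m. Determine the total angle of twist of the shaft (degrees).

J = πd⁴/32 = π(0.406)⁴/32 = 2.667×10^-3 m⁴.
θ = T·L/(G·J) = 853000 × 8.93 / (77.6×10⁹ × 2.667×10^-3) = 0.03680 rad.

2.11°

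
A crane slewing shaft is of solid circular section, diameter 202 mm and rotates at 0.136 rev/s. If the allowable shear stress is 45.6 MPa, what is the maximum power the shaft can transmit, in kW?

J = πd⁴/32 = π(0.202)⁴/32 = 1.635×10^-4 m⁴.
T_max = τ_allow·J/r = 4.56×10^7 × 1.635×10^-4 / 0.101 = 73800 N·m.
ω = 2π·0.136 = 0.8545 rad/s, so P_max = T_max·ω = 6.306×10^4 W.

63.1 kW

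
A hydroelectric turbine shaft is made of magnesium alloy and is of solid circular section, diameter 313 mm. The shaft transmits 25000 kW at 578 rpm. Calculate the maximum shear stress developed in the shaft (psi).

9950 psi

ω = 2π·578/60 = 60.53 rad/s, so T = P/ω = 25000×10³ / 60.53 = 413000 N·m.
J = πd⁴/32 = π(0.313)⁴/32 = 9.423×10^-4 m⁴.
τ_max = T·r/J = 413000 × 0.157 / 9.423×10^-4 = 6.860×10^7 Pa.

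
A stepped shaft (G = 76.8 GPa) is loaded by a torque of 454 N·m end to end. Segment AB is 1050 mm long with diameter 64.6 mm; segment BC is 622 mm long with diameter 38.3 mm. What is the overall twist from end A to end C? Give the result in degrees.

1.21°

J_AB = π(0.0646)⁴/32 = 1.71×10^-6 m⁴; J_BC = π(0.0383)⁴/32 = 2.11×10^-7 m⁴.
θ = (T/G)·Σ L_i/J_i = (454.0/76.8×10⁹)·(1.05/1.71×10^-6 + 0.622/2.11×10^-7) = 0.02104 rad.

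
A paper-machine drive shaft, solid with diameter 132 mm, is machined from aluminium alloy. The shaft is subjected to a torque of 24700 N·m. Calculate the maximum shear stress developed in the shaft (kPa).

J = πd⁴/32 = π(0.132)⁴/32 = 2.981×10^-5 m⁴.
τ_max = T·r/J = 24700 × 0.0660 / 2.981×10^-5 = 5.469×10^7 Pa.

54700 kPa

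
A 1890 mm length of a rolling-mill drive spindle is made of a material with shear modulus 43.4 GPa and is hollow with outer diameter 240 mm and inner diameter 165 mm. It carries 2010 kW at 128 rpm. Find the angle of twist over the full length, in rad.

0.0258 rad

ω = 2π·128/60 = 13.40 rad/s, so T = P/ω = 2010×10³ / 13.40 = 150000 N·m.
J = π(d_o⁴ − d_i⁴)/32 = π(0.240⁴ − 0.165⁴)/32 = 2.530×10^-4 m⁴.
θ = T·L/(G·J) = 150000 × 1.89 / (43.4×10⁹ × 2.530×10^-4) = 0.02582 rad.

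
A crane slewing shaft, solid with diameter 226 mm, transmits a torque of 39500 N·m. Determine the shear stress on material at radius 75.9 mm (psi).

J = πd⁴/32 = π(0.226)⁴/32 = 2.561×10^-4 m⁴.
Shear stress varies linearly with radius: τ = T·r/J = 39500 × 0.0759 / 2.561×10^-4 = 1.171×10^7 Pa.

1700 psi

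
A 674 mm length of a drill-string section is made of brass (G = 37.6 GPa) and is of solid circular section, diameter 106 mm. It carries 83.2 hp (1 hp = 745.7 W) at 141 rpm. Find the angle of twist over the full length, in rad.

0.00608 rad

ω = 2π·141/60 = 14.77 rad/s, so T = P/ω = 83.2×745.7 / 14.77 = 4202 N·m.
J = πd⁴/32 = π(0.106)⁴/32 = 1.239×10^-5 m⁴.
θ = T·L/(G·J) = 4202 × 0.674 / (37.6×10⁹ × 1.239×10^-5) = 6.077×10^-3 rad.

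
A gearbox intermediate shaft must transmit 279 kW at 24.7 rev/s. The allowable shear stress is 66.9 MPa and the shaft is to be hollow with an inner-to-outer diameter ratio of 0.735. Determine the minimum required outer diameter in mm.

ω = 2π·24.7 = 155.2 rad/s, so T = P/ω = 279×10³ / 155.2 = 1798 N·m.
For a hollow shaft with d_i/d_o = 0.735: τ_max = 16T/(π d_o³ (1−k⁴)), so d_o = [16T/(π τ_allow (1−k⁴))]^(1/3) = [16·1798/(π·6.69×10^7·0.7082)]^(1/3) = 0.05782 m.

57.8 mm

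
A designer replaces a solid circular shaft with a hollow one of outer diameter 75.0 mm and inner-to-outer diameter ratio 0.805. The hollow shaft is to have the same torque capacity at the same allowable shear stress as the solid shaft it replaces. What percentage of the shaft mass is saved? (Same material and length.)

49.4 %

Equal τ_max and T ⇒ the solid shaft needs d_s³ = d_o³(1−k⁴), so d_s = 75.0·(1−0.805⁴)^(1/3) = 62.55 mm.
Area ratio A_h/A_s = d_o²(1−k²)/d_s² = (1−k²)/(1−k⁴)^(2/3) = 0.5061.
Mass saving = 1 − 0.5061 = 49.4 %.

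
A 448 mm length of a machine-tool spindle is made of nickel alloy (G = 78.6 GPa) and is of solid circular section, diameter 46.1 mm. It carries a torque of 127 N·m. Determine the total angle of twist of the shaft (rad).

0.00163 rad

J = πd⁴/32 = π(0.0461)⁴/32 = 4.434×10^-7 m⁴.
θ = T·L/(G·J) = 127.0 × 0.448 / (78.6×10⁹ × 4.434×10^-7) = 1.633×10^-3 rad.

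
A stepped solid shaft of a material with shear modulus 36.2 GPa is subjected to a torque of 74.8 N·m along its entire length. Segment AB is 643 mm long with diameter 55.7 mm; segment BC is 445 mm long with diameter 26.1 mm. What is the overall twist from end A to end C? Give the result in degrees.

J_AB = π(0.0557)⁴/32 = 9.45×10^-7 m⁴; J_BC = π(0.0261)⁴/32 = 4.56×10^-8 m⁴.
θ = (T/G)·Σ L_i/J_i = (74.80/36.2×10⁹)·(0.643/9.45×10^-7 + 0.445/4.56×10^-8) = 0.02159 rad.

1.24°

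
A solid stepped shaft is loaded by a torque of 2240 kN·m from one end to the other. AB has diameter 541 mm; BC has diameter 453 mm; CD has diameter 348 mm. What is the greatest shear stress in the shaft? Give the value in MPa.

271 MPa

Under the same torque, τ_max = 16T/(πd³) is largest where d is smallest — segment CD (d = 348 mm).
τ_max = 16·2.240e6/(π·(0.348)³) = 2.707×10^8 Pa.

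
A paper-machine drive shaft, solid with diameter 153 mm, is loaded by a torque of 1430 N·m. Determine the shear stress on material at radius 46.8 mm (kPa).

J = πd⁴/32 = π(0.153)⁴/32 = 5.380×10^-5 m⁴.
Shear stress varies linearly with radius: τ = T·r/J = 1430 × 0.0468 / 5.380×10^-5 = 1.244×10^6 Pa.

1240 kPa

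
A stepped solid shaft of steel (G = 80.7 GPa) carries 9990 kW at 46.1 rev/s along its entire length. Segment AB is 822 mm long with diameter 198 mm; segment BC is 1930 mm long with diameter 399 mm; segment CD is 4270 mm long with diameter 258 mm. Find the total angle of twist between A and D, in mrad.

ω = 2π·46.1 = 289.7 rad/s, so T = P/ω = 9990×10³ / 289.7 = 34490 N·m.
J_AB = π(0.198)⁴/32 = 1.51×10^-4 m⁴; J_BC = π(0.399)⁴/32 = 2.49×10^-3 m⁴; J_CD = π(0.258)⁴/32 = 4.35×10^-4 m⁴.
θ = (T/G)·Σ L_i/J_i = (34490/80.7×10⁹)·(0.822/1.51×10^-4 + 1.93/2.49×10^-3 + 4.27/4.35×10^-4) = 6.855×10^-3 rad.

6.85 mrad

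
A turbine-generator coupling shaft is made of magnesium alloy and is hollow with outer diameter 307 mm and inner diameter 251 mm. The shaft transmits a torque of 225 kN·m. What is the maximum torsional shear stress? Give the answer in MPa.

J = π(d_o⁴ − d_i⁴)/32 = π(0.307⁴ − 0.251⁴)/32 = 4.824×10^-4 m⁴.
τ_max = T·r/J = 225000 × 0.153 / 4.824×10^-4 = 7.159×10^7 Pa.

71.6 MPa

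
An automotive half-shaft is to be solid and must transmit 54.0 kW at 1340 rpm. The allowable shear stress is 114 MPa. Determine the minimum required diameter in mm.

25.8 mm

ω = 2π·1340/60 = 140.3 rad/s, so T = P/ω = 54.0×10³ / 140.3 = 384.8 N·m.
For a solid shaft τ_max = 16T/(πd³), so d = (16T/(π τ_allow))^(1/3) = (16·384.8/(π·1.14×10^8))^(1/3) = 0.02581 m.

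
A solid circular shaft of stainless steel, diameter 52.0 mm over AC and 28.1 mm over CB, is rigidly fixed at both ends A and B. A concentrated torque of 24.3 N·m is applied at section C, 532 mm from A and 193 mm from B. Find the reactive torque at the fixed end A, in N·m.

19.7 N·m

Compatibility: T_A·a/J_AC = T_B·b/J_CB with T_A + T_B = T₀.
J_AC = 7.18×10^-7 m⁴, J_CB = 6.12×10^-8 m⁴, so T_A = T₀·(J_AC/a)/((J_AC/a)+(J_CB/b)) = 19.68 N·m, T_B = 4.625 N·m.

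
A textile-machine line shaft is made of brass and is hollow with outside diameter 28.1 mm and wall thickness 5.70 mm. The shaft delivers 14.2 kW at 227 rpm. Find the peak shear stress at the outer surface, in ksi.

22.7 ksi

ω = 2π·227/60 = 23.77 rad/s, so T = P/ω = 14.2×10³ / 23.77 = 597.4 N·m.
J = π(d_o⁴ − d_i⁴)/32 = π(0.0281⁴ − 0.0167⁴)/32 = 5.357×10^-8 m⁴.
τ_max = T·r/J = 597.4 × 0.0140 / 5.357×10^-8 = 1.567×10^8 Pa.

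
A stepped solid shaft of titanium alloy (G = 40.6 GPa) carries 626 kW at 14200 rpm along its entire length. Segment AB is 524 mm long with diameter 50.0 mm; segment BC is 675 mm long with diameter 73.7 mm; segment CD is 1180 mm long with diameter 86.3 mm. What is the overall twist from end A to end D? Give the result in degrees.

ω = 2π·14200/60 = 1487 rad/s, so T = P/ω = 626×10³ / 1487 = 421.0 N·m.
J_AB = π(0.0500)⁴/32 = 6.14×10^-7 m⁴; J_BC = π(0.0737)⁴/32 = 2.90×10^-6 m⁴; J_CD = π(0.0863)⁴/32 = 5.45×10^-6 m⁴.
θ = (T/G)·Σ L_i/J_i = (421.0/40.6×10⁹)·(0.524/6.14×10^-7 + 0.675/2.90×10^-6 + 1.18/5.45×10^-6) = 0.01352 rad.

0.775°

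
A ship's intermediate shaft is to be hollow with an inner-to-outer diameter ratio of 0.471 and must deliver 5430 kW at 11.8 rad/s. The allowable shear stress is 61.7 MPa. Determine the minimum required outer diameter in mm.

ω = 11.8 rad/s, so T = P/ω = 5430×10³ / 11.80 = 460200 N·m.
For a hollow shaft with d_i/d_o = 0.471: τ_max = 16T/(π d_o³ (1−k⁴)), so d_o = [16T/(π τ_allow (1−k⁴))]^(1/3) = [16·460200/(π·6.17×10^7·0.9508)]^(1/3) = 0.3419 m.

342 mm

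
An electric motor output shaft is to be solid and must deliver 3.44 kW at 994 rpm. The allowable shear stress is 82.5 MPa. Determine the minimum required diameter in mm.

12.7 mm

ω = 2π·994/60 = 104.1 rad/s, so T = P/ω = 3.44×10³ / 104.1 = 33.05 N·m.
For a solid shaft τ_max = 16T/(πd³), so d = (16T/(π τ_allow))^(1/3) = (16·33.05/(π·8.25×10^7))^(1/3) = 0.01268 m.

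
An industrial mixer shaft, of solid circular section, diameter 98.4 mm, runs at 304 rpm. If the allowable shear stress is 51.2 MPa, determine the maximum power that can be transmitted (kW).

J = πd⁴/32 = π(0.0984)⁴/32 = 9.204×10^-6 m⁴.
T_max = τ_allow·J/r = 5.12×10^7 × 9.204×10^-6 / 0.0492 = 9578 N·m.
ω = 2π·304/60 = 31.83 rad/s, so P_max = T_max·ω = 3.049×10^5 W.

305 kW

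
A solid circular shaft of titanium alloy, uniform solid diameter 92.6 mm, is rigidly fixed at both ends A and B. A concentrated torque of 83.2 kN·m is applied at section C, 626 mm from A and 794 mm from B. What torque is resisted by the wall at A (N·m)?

46500 N·m

With uniform GJ and both ends fixed, compatibility θ_AC = θ_CB gives T_A·a = T_B·b, together with T_A + T_B = T₀.
T_A = T₀·b/(a+b) = 83200·794/1420 = 46520 N·m; T_B = 36680 N·m.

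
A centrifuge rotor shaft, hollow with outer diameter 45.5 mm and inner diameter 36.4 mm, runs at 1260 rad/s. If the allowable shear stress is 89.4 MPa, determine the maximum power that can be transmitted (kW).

1230 kW

J = π(d_o⁴ − d_i⁴)/32 = π(0.0455⁴ − 0.0364⁴)/32 = 2.484×10^-7 m⁴.
T_max = τ_allow·J/r = 8.94×10^7 × 2.484×10^-7 / 0.0227 = 976.2 N·m.
ω = 1260 rad/s, so P_max = T_max·ω = 1.230×10^6 W.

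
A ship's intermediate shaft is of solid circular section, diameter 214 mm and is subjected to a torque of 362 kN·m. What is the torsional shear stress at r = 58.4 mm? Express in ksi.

14.9 ksi

J = πd⁴/32 = π(0.214)⁴/32 = 2.059×10^-4 m⁴.
Shear stress varies linearly with radius: τ = T·r/J = 362000 × 0.0584 / 2.059×10^-4 = 1.027×10^8 Pa.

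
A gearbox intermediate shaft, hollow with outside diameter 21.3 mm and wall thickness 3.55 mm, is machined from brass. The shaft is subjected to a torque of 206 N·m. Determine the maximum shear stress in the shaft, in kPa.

J = π(d_o⁴ − d_i⁴)/32 = π(0.0213⁴ − 0.0142⁴)/32 = 1.622×10^-8 m⁴.
τ_max = T·r/J = 206.0 × 0.0106 / 1.622×10^-8 = 1.353×10^8 Pa.

135000 kPa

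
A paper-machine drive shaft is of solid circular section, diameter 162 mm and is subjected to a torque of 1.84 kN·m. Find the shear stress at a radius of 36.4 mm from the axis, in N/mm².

0.991 N/mm²

J = πd⁴/32 = π(0.162)⁴/32 = 6.762×10^-5 m⁴.
Shear stress varies linearly with radius: τ = T·r/J = 1840 × 0.0364 / 6.762×10^-5 = 9.905×10^5 Pa.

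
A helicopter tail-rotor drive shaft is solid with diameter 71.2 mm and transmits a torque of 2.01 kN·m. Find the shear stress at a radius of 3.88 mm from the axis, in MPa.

3.09 MPa

J = πd⁴/32 = π(0.0712)⁴/32 = 2.523×10^-6 m⁴.
Shear stress varies linearly with radius: τ = T·r/J = 2010 × 0.00388 / 2.523×10^-6 = 3.091×10^6 Pa.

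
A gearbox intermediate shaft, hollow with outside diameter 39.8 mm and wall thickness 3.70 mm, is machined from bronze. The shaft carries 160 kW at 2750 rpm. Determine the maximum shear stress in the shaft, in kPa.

80000 kPa

ω = 2π·2750/60 = 288.0 rad/s, so T = P/ω = 160×10³ / 288.0 = 555.6 N·m.
J = π(d_o⁴ − d_i⁴)/32 = π(0.0398⁴ − 0.0324⁴)/32 = 1.382×10^-7 m⁴.
τ_max = T·r/J = 555.6 × 0.0199 / 1.382×10^-7 = 8.003×10^7 Pa.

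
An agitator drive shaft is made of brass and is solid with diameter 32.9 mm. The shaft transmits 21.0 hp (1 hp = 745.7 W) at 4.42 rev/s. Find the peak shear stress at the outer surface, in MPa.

ω = 2π·4.42 = 27.77 rad/s, so T = P/ω = 21.0×745.7 / 27.77 = 563.9 N·m.
J = πd⁴/32 = π(0.0329)⁴/32 = 1.150×10^-7 m⁴.
τ_max = T·r/J = 563.9 × 0.0164 / 1.150×10^-7 = 8.064×10^7 Pa.

80.6 MPa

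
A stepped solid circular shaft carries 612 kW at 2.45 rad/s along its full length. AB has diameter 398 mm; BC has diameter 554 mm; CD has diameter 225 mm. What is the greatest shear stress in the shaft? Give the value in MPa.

ω = 2.45 rad/s, so T = P/ω = 612×10³ / 2.450 = 249800 N·m.
Under the same torque, τ_max = 16T/(πd³) is largest where d is smallest — segment CD (d = 225 mm).
τ_max = 16·249800/(π·(0.225)³) = 1.117×10^8 Pa.

112 MPa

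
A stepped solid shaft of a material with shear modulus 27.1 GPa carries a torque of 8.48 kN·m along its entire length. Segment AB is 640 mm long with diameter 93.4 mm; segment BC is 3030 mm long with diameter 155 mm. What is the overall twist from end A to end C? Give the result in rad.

J_AB = π(0.0934)⁴/32 = 7.47×10^-6 m⁴; J_BC = π(0.155)⁴/32 = 5.67×10^-5 m⁴.
θ = (T/G)·Σ L_i/J_i = (8480/27.1×10⁹)·(0.640/7.47×10^-6 + 3.03/5.67×10^-5) = 0.04354 rad.

0.0435 rad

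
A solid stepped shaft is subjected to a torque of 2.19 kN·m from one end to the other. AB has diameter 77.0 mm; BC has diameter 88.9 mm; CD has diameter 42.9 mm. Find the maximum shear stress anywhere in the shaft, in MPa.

141 MPa

Under the same torque, τ_max = 16T/(πd³) is largest where d is smallest — segment CD (d = 42.9 mm).
τ_max = 16·2190/(π·(0.0429)³) = 1.413×10^8 Pa.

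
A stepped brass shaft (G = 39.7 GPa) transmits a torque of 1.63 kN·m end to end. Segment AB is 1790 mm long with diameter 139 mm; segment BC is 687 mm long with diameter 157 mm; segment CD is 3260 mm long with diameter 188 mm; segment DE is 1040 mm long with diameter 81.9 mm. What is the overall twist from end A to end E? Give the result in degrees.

0.758°

J_AB = π(0.139)⁴/32 = 3.66×10^-5 m⁴; J_BC = π(0.157)⁴/32 = 5.96×10^-5 m⁴; J_CD = π(0.188)⁴/32 = 1.23×10^-4 m⁴; J_DE = π(0.0819)⁴/32 = 4.42×10^-6 m⁴.
θ = (T/G)·Σ L_i/J_i = (1630/39.7×10⁹)·(1.79/3.66×10^-5 + 0.687/5.96×10^-5 + 3.26/1.23×10^-4 + 1.04/4.42×10^-6) = 0.01324 rad.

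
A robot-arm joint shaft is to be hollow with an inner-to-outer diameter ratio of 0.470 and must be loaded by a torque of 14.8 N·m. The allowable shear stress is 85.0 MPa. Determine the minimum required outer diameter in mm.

9.77 mm

For a hollow shaft with d_i/d_o = 0.470: τ_max = 16T/(π d_o³ (1−k⁴)), so d_o = [16T/(π τ_allow (1−k⁴))]^(1/3) = [16·14.80/(π·8.50×10^7·0.9512)]^(1/3) = 0.009769 m.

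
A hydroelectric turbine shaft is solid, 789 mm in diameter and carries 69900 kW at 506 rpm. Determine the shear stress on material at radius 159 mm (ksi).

ω = 2π·506/60 = 52.99 rad/s, so T = P/ω = 69900×10³ / 52.99 = 1.319e6 N·m.
J = πd⁴/32 = π(0.789)⁴/32 = 0.03805 m⁴.
Shear stress varies linearly with radius: τ = T·r/J = 1.319e6 × 0.159 / 0.03805 = 5.513×10^6 Pa.

0.800 ksi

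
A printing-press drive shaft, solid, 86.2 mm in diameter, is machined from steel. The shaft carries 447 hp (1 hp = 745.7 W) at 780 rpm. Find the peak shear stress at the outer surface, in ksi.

4.71 ksi

ω = 2π·780/60 = 81.68 rad/s, so T = P/ω = 447×745.7 / 81.68 = 4081 N·m.
J = πd⁴/32 = π(0.0862)⁴/32 = 5.420×10^-6 m⁴.
τ_max = T·r/J = 4081 × 0.0431 / 5.420×10^-6 = 3.245×10^7 Pa.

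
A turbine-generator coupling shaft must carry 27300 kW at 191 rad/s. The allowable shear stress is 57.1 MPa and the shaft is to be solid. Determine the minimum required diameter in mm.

234 mm

ω = 191 rad/s, so T = P/ω = 27300×10³ / 191.0 = 142900 N·m.
For a solid shaft τ_max = 16T/(πd³), so d = (16T/(π τ_allow))^(1/3) = (16·142900/(π·5.71×10^7))^(1/3) = 0.2336 m.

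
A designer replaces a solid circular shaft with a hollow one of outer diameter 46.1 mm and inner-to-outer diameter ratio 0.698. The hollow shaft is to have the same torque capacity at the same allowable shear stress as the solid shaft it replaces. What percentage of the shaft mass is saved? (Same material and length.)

Equal τ_max and T ⇒ the solid shaft needs d_s³ = d_o³(1−k⁴), so d_s = 46.1·(1−0.698⁴)^(1/3) = 42.12 mm.
Area ratio A_h/A_s = d_o²(1−k²)/d_s² = (1−k²)/(1−k⁴)^(2/3) = 0.6143.
Mass saving = 1 − 0.6143 = 38.6 %.

38.6 %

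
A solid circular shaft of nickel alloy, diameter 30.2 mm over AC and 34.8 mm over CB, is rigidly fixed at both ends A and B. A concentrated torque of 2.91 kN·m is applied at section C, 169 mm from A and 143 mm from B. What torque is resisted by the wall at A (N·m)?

Compatibility: T_A·a/J_AC = T_B·b/J_CB with T_A + T_B = T₀.
J_AC = 8.17×10^-8 m⁴, J_CB = 1.44×10^-7 m⁴, so T_A = T₀·(J_AC/a)/((J_AC/a)+(J_CB/b)) = 943.7 N·m, T_B = 1966 N·m.

944 N·m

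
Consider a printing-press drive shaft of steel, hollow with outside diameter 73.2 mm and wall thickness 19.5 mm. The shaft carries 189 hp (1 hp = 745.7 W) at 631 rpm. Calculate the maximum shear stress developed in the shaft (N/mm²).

29.1 N/mm²

ω = 2π·631/60 = 66.08 rad/s, so T = P/ω = 189×745.7 / 66.08 = 2133 N·m.
J = π(d_o⁴ − d_i⁴)/32 = π(0.0732⁴ − 0.0342⁴)/32 = 2.684×10^-6 m⁴.
τ_max = T·r/J = 2133 × 0.0366 / 2.684×10^-6 = 2.908×10^7 Pa.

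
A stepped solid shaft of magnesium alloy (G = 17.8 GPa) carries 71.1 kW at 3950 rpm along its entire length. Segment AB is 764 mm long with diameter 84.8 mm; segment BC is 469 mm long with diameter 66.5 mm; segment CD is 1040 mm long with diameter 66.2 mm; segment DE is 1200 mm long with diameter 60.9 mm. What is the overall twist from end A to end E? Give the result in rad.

ω = 2π·3950/60 = 413.6 rad/s, so T = P/ω = 71.1×10³ / 413.6 = 171.9 N·m.
J_AB = π(0.0848)⁴/32 = 5.08×10^-6 m⁴; J_BC = π(0.0665)⁴/32 = 1.92×10^-6 m⁴; J_CD = π(0.0662)⁴/32 = 1.89×10^-6 m⁴; J_DE = π(0.0609)⁴/32 = 1.35×10^-6 m⁴.
θ = (T/G)·Σ L_i/J_i = (171.9/17.8×10⁹)·(0.764/5.08×10^-6 + 0.469/1.92×10^-6 + 1.04/1.89×10^-6 + 1.20/1.35×10^-6) = 0.01772 rad.

0.0177 rad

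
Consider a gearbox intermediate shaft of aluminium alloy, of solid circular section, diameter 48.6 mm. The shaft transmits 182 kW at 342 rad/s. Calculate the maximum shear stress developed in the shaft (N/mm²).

ω = 342 rad/s, so T = P/ω = 182×10³ / 342.0 = 532.2 N·m.
J = πd⁴/32 = π(0.0486)⁴/32 = 5.477×10^-7 m⁴.
τ_max = T·r/J = 532.2 × 0.0243 / 5.477×10^-7 = 2.361×10^7 Pa.

23.6 N/mm²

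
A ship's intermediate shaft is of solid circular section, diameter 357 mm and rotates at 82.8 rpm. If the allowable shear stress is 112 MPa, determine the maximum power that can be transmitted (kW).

8680 kW

J = πd⁴/32 = π(0.357)⁴/32 = 1.595×10^-3 m⁴.
T_max = τ_allow·J/r = 1.12×10^8 × 1.595×10^-3 / 0.178 = 1.001e6 N·m.
ω = 2π·82.8/60 = 8.671 rad/s, so P_max = T_max·ω = 8.676×10^6 W.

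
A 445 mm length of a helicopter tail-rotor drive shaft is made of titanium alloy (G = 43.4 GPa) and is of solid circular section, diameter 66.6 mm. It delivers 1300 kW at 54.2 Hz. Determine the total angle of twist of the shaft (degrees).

ω = 2π·54.2 = 340.5 rad/s, so T = P/ω = 1300×10³ / 340.5 = 3817 N·m.
J = πd⁴/32 = π(0.0666)⁴/32 = 1.932×10^-6 m⁴.
θ = T·L/(G·J) = 3817 × 0.445 / (43.4×10⁹ × 1.932×10^-6) = 0.02026 rad.

1.16°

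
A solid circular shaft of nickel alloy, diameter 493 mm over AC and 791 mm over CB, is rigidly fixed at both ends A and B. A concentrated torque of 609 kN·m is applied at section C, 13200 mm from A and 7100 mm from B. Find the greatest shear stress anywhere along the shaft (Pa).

5.80e6 Pa

Compatibility: T_A·a/J_AC = T_B·b/J_CB with T_A + T_B = T₀.
J_AC = 5.80×10^-3 m⁴, J_CB = 0.0384 m⁴, so T_A = T₀·(J_AC/a)/((J_AC/a)+(J_CB/b)) = 45720 N·m, T_B = 563300 N·m.
τ in each portion: τ_AC = 1.94×10^6 Pa, τ_CB = 5.80×10^6 Pa; maximum is in CB.
τ_max = T_CB·r/J = 563300·0.396/0.0384 = 5.797×10^6 Pa.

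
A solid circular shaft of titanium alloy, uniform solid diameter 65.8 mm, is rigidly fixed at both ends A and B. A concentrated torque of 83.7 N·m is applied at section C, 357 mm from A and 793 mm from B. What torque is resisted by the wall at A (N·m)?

With uniform GJ and both ends fixed, compatibility θ_AC = θ_CB gives T_A·a = T_B·b, together with T_A + T_B = T₀.
T_A = T₀·b/(a+b) = 83.70·793/1150 = 57.72 N·m; T_B = 25.98 N·m.

57.7 N·m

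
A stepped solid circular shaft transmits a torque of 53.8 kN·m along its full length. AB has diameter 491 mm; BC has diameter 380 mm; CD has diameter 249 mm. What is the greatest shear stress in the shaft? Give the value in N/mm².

Under the same torque, τ_max = 16T/(πd³) is largest where d is smallest — segment CD (d = 249 mm).
τ_max = 16·53800/(π·(0.249)³) = 1.775×10^7 Pa.

17.7 N/mm²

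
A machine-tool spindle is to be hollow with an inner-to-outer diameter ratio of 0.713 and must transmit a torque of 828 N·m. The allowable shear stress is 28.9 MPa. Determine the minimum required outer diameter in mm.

For a hollow shaft with d_i/d_o = 0.713: τ_max = 16T/(π d_o³ (1−k⁴)), so d_o = [16T/(π τ_allow (1−k⁴))]^(1/3) = [16·828.0/(π·2.89×10^7·0.7416)]^(1/3) = 0.05816 m.

58.2 mm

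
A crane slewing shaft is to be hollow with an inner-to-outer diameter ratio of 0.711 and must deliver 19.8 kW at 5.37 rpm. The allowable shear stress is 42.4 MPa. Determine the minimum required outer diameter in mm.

178 mm

ω = 2π·5.37/60 = 0.5623 rad/s, so T = P/ω = 19.8×10³ / 0.5623 = 35210 N·m.
For a hollow shaft with d_i/d_o = 0.711: τ_max = 16T/(π d_o³ (1−k⁴)), so d_o = [16T/(π τ_allow (1−k⁴))]^(1/3) = [16·35210/(π·4.24×10^7·0.7444)]^(1/3) = 0.1784 m.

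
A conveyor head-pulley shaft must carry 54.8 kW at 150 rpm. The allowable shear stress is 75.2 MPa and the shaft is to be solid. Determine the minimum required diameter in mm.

61.8 mm

ω = 2π·150/60 = 15.71 rad/s, so T = P/ω = 54.8×10³ / 15.71 = 3489 N·m.
For a solid shaft τ_max = 16T/(πd³), so d = (16T/(π τ_allow))^(1/3) = (16·3489/(π·7.52×10^7))^(1/3) = 0.06182 m.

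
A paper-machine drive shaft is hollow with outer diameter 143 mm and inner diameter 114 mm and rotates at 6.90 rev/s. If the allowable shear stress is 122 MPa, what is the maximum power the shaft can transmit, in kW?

J = π(d_o⁴ − d_i⁴)/32 = π(0.143⁴ − 0.114⁴)/32 = 2.447×10^-5 m⁴.
T_max = τ_allow·J/r = 1.22×10^8 × 2.447×10^-5 / 0.0715 = 41760 N·m.
ω = 2π·6.90 = 43.35 rad/s, so P_max = T_max·ω = 1.810×10^6 W.

1810 kW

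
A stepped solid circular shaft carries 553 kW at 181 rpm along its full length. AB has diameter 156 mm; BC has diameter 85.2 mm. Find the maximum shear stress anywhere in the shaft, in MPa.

ω = 2π·181/60 = 18.95 rad/s, so T = P/ω = 553×10³ / 18.95 = 29180 N·m.
Under the same torque, τ_max = 16T/(πd³) is largest where d is smallest — segment BC (d = 85.2 mm).
τ_max = 16·29180/(π·(0.0852)³) = 2.403×10^8 Pa.

240 MPa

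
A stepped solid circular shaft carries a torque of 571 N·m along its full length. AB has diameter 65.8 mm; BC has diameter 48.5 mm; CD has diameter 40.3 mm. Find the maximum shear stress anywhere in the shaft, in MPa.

Under the same torque, τ_max = 16T/(πd³) is largest where d is smallest — segment CD (d = 40.3 mm).
τ_max = 16·571.0/(π·(0.0403)³) = 4.443×10^7 Pa.

44.4 MPa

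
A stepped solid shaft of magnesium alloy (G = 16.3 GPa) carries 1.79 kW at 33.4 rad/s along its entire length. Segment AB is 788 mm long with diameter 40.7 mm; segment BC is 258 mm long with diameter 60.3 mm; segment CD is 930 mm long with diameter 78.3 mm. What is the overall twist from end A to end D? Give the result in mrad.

ω = 33.4 rad/s, so T = P/ω = 1.79×10³ / 33.40 = 53.59 N·m.
J_AB = π(0.0407)⁴/32 = 2.69×10^-7 m⁴; J_BC = π(0.0603)⁴/32 = 1.30×10^-6 m⁴; J_CD = π(0.0783)⁴/32 = 3.69×10^-6 m⁴.
θ = (T/G)·Σ L_i/J_i = (53.59/16.3×10⁹)·(0.788/2.69×10^-7 + 0.258/1.30×10^-6 + 0.930/3.69×10^-6) = 0.01110 rad.

11.1 mrad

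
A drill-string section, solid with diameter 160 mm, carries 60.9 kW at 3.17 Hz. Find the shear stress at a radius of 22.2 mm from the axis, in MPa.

ω = 2π·3.17 = 19.92 rad/s, so T = P/ω = 60.9×10³ / 19.92 = 3058 N·m.
J = πd⁴/32 = π(0.160)⁴/32 = 6.434×10^-5 m⁴.
Shear stress varies linearly with radius: τ = T·r/J = 3058 × 0.0222 / 6.434×10^-5 = 1.055×10^6 Pa.

1.05 MPa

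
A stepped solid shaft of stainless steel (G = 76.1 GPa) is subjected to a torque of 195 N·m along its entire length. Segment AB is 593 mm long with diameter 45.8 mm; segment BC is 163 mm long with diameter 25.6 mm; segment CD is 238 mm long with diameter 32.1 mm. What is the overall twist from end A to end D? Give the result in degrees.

1.10°

J_AB = π(0.0458)⁴/32 = 4.32×10^-7 m⁴; J_BC = π(0.0256)⁴/32 = 4.22×10^-8 m⁴; J_CD = π(0.0321)⁴/32 = 1.04×10^-7 m⁴.
θ = (T/G)·Σ L_i/J_i = (195.0/76.1×10⁹)·(0.593/4.32×10^-7 + 0.163/4.22×10^-8 + 0.238/1.04×10^-7) = 0.01927 rad.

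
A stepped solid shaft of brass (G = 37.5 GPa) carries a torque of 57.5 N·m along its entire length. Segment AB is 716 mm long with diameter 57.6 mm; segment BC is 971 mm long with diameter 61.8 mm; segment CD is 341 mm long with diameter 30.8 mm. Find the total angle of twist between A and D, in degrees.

J_AB = π(0.0576)⁴/32 = 1.08×10^-6 m⁴; J_BC = π(0.0618)⁴/32 = 1.43×10^-6 m⁴; J_CD = π(0.0308)⁴/32 = 8.83×10^-8 m⁴.
θ = (T/G)·Σ L_i/J_i = (57.50/37.5×10⁹)·(0.716/1.08×10^-6 + 0.971/1.43×10^-6 + 0.341/8.83×10^-8) = 7.974×10^-3 rad.

0.457°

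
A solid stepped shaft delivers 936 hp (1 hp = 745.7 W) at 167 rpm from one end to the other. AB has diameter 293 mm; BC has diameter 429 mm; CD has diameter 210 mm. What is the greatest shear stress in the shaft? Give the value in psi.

ω = 2π·167/60 = 17.49 rad/s, so T = P/ω = 936×745.7 / 17.49 = 39910 N·m.
Under the same torque, τ_max = 16T/(πd³) is largest where d is smallest — segment CD (d = 210 mm).
τ_max = 16·39910/(π·(0.210)³) = 2.195×10^7 Pa.

3180 psi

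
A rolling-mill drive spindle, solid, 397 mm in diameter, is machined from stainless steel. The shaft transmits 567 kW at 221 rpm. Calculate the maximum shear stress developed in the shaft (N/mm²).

ω = 2π·221/60 = 23.14 rad/s, so T = P/ω = 567×10³ / 23.14 = 24500 N·m.
J = πd⁴/32 = π(0.397)⁴/32 = 2.439×10^-3 m⁴.
τ_max = T·r/J = 24500 × 0.199 / 2.439×10^-3 = 1.994×10^6 Pa.

1.99 N/mm²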